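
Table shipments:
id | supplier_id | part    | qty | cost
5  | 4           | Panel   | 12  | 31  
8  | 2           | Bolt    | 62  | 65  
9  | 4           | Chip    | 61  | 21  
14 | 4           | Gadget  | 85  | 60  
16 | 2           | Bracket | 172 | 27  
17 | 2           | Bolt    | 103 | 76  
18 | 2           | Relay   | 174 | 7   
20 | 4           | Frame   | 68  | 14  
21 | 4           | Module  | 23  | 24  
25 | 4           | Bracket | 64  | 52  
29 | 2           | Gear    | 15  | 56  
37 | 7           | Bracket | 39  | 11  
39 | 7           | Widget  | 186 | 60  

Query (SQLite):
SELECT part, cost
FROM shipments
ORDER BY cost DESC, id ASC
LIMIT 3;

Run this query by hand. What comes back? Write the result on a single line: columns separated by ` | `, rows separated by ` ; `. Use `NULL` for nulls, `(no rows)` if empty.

Bolt | 76 ; Bolt | 65 ; Gadget | 60

Sort by cost desc, tiebreak id asc: (76, id=17), (65, id=8), (60, id=14), (60, id=39), (56, id=29), (52, id=25) …. Take first 3.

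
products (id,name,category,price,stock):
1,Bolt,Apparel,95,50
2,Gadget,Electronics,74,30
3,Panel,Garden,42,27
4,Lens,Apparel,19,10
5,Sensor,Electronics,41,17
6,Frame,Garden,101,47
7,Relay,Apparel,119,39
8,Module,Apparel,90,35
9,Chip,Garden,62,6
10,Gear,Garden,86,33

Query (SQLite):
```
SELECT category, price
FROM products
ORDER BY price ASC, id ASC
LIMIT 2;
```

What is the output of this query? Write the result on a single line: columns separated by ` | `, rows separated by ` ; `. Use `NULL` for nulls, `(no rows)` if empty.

Apparel | 19 ; Electronics | 41

Sort by price asc, tiebreak id asc: (19, id=4), (41, id=5), (42, id=3), (62, id=9), (74, id=2) …. Take first 2.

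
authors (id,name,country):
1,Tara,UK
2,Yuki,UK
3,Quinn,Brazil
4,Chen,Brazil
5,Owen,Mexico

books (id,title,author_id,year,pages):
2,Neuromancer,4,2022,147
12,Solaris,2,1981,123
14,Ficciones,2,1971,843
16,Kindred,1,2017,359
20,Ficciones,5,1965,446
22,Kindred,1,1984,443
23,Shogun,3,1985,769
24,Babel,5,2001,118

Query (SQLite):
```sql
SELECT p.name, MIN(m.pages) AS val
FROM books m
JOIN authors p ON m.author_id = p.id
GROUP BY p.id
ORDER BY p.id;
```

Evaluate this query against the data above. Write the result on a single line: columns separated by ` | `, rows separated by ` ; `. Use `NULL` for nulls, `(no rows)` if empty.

Join each books row to its authors via author_id.
Group joined rows by authors.id; compute MIN(m.pages) per group.
  1: ids {16, 22} → MIN(m.pages)=359
  2: ids {12, 14} → MIN(m.pages)=123
  3: ids {23} → MIN(m.pages)=769
  4: ids {2} → MIN(m.pages)=147
  5: ids {20, 24} → MIN(m.pages)=118

Tara | 359 ; Yuki | 123 ; Quinn | 769 ; Chen | 147 ; Owen | 118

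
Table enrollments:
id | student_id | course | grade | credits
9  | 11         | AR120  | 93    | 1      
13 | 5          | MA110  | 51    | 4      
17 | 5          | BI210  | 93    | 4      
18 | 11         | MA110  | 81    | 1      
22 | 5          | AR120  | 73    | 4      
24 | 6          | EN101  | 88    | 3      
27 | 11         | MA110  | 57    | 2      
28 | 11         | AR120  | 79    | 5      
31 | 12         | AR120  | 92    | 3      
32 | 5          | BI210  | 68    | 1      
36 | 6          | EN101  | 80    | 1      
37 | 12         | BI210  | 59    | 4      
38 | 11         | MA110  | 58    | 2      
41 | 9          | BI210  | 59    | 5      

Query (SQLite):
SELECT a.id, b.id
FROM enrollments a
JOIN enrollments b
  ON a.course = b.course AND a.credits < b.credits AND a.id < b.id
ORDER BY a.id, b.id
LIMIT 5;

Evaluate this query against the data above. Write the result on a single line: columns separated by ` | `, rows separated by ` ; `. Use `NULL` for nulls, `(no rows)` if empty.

9 | 22 ; 9 | 28 ; 9 | 31 ; 17 | 41 ; 18 | 27

Pairs (a,b) with same course, a.credits < b.credits, a.id < b.id.
course groups: AR120:{9,22,28,31} BI210:{17,32,37,41} EN101:{24,36} MA110:{13,18,27,38}
Ordered by (a.id, b.id); first 5.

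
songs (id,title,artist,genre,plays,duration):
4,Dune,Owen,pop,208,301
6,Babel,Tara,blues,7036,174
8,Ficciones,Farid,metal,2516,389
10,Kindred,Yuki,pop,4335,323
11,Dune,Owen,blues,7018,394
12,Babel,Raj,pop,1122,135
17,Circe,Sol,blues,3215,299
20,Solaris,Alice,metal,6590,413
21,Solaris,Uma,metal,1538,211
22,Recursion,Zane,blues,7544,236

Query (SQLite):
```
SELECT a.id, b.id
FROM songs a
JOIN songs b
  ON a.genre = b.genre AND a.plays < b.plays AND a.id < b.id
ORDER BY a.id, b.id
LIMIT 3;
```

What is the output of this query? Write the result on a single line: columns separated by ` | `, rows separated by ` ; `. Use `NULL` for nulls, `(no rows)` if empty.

Pairs (a,b) with same genre, a.plays < b.plays, a.id < b.id.
genre groups: blues:{6,11,17,22} metal:{8,20,21} pop:{4,10,12}
Ordered by (a.id, b.id); first 3.

4 | 10 ; 4 | 12 ; 6 | 22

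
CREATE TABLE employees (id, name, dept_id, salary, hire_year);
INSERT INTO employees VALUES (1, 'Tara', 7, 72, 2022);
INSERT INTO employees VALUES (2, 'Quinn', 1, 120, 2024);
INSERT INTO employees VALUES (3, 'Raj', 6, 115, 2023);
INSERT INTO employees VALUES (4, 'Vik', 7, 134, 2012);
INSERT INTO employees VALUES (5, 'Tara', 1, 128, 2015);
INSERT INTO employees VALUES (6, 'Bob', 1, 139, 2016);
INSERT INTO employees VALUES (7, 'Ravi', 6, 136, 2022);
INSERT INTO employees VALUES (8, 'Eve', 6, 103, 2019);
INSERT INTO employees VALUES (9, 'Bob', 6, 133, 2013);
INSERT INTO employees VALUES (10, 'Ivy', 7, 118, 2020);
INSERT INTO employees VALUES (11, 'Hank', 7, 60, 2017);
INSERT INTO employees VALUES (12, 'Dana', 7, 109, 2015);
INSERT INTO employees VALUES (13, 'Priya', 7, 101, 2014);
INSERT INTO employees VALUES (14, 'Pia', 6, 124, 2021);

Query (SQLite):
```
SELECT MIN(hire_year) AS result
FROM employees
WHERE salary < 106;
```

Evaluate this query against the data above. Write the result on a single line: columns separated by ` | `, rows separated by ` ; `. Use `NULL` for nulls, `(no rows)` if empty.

2014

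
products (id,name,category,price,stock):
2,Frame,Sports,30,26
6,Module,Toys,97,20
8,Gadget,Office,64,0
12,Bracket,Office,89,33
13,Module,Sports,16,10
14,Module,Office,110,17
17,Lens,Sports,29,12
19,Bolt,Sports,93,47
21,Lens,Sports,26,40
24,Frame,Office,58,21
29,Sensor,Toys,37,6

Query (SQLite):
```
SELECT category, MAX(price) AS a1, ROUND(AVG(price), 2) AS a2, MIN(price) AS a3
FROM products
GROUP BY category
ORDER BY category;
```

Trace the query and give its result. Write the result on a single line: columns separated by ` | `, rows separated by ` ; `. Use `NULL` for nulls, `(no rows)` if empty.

Office | 110 | 80.25 | 58 ; Sports | 93 | 38.8 | 16 ; Toys | 97 | 67 | 37

Group products by category.
Per group compute: MAX(price), ROUND(AVG(price), 2), MIN(price).
  Office: ids {8, 12, 14, 24} → MAX(price)=110, ROUND(AVG(price), 2)=80.25, MIN(price)=58
  Sports: ids {2, 13, 17, 19, 21} → MAX(price)=93, ROUND(AVG(price), 2)=38.8, MIN(price)=16
  Toys: ids {6, 29} → MAX(price)=97, ROUND(AVG(price), 2)=67, MIN(price)=37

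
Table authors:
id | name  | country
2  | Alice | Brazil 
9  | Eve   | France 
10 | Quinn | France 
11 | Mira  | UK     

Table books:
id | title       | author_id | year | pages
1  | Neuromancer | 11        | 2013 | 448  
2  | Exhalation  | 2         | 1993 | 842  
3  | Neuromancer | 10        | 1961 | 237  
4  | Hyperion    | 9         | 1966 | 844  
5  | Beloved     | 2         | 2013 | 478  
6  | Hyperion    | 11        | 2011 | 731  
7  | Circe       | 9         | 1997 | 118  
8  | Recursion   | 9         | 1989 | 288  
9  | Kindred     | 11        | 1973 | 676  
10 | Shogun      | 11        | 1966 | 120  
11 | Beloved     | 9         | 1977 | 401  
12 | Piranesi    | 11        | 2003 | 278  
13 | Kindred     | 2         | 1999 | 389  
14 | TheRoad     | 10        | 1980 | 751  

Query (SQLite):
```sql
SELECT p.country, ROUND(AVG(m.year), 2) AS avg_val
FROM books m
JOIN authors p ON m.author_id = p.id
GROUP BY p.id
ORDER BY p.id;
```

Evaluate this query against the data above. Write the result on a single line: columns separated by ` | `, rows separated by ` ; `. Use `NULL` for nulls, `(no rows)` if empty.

Join each books row to its authors via author_id.
Group joined rows by authors.id; compute ROUND(AVG(m.year), 2) per group.
  2: ids {2, 5, 13} → ROUND(AVG(m.year), 2)=2001.67
  9: ids {4, 7, 8, 11} → ROUND(AVG(m.year), 2)=1982.25
  10: ids {3, 14} → ROUND(AVG(m.year), 2)=1970.5
  11: ids {1, 6, 9, 10, 12} → ROUND(AVG(m.year), 2)=1993.2

Brazil | 2001.67 ; France | 1982.25 ; France | 1970.5 ; UK | 1993.2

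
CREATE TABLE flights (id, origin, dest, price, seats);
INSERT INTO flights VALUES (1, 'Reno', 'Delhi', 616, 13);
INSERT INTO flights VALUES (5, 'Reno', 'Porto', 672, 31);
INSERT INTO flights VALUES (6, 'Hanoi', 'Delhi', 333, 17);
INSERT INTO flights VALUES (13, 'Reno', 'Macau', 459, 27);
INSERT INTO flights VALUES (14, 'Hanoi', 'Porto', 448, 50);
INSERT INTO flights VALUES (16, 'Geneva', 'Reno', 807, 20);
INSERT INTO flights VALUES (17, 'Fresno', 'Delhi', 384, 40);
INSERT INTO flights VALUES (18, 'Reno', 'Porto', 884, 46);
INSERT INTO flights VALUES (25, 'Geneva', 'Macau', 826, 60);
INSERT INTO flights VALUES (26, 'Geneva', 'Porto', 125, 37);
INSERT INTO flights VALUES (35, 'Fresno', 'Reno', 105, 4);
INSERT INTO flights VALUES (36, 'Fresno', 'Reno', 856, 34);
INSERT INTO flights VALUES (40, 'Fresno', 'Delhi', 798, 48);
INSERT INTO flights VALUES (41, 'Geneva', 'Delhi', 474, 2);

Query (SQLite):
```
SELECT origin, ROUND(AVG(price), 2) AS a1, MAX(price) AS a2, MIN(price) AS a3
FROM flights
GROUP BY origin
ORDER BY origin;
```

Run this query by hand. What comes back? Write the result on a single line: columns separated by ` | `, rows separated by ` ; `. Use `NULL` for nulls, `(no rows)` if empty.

Fresno | 535.75 | 856 | 105 ; Geneva | 558 | 826 | 125 ; Hanoi | 390.5 | 448 | 333 ; Reno | 657.75 | 884 | 459

Group flights by origin.
Per group compute: ROUND(AVG(price), 2), MAX(price), MIN(price).
  Fresno: ids {17, 35, 36, 40} → ROUND(AVG(price), 2)=535.75, MAX(price)=856, MIN(price)=105
  Geneva: ids {16, 25, 26, 41} → ROUND(AVG(price), 2)=558, MAX(price)=826, MIN(price)=125
  Hanoi: ids {6, 14} → ROUND(AVG(price), 2)=390.5, MAX(price)=448, MIN(price)=333
  Reno: ids {1, 5, 13, 18} → ROUND(AVG(price), 2)=657.75, MAX(price)=884, MIN(price)=459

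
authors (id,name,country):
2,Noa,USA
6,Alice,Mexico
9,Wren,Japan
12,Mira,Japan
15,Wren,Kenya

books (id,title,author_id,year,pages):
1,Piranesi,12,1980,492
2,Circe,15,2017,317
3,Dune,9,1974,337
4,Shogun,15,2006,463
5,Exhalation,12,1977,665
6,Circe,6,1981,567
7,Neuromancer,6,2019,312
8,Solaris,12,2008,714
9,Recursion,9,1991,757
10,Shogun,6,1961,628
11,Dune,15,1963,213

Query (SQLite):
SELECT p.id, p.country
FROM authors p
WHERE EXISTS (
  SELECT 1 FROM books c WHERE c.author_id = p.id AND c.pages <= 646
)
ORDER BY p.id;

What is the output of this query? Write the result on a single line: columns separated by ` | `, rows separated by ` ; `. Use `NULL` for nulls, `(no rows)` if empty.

6 | Mexico ; 9 | Japan ; 12 | Japan ; 15 | Kenya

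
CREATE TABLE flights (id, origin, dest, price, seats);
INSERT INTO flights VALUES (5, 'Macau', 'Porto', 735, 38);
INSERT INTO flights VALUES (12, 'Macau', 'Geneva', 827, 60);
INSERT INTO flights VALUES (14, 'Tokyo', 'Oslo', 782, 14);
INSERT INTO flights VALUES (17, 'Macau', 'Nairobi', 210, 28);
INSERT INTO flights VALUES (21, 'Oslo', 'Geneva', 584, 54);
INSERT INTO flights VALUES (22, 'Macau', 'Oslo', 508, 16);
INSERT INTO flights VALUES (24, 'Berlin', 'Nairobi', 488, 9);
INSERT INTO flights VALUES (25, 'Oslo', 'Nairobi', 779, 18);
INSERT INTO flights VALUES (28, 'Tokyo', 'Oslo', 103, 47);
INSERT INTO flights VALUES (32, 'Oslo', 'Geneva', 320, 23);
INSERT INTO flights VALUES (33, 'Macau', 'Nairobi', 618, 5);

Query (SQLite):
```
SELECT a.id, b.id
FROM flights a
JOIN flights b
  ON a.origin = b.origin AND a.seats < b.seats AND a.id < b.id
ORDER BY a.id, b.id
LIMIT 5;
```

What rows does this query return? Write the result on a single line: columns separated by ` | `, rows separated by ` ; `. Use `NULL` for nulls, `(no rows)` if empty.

Pairs (a,b) with same origin, a.seats < b.seats, a.id < b.id.
origin groups: Berlin:{24} Macau:{5,12,17,22,33} Oslo:{21,25,32} Tokyo:{14,28}
Ordered by (a.id, b.id); first 5.

5 | 12 ; 14 | 28 ; 25 | 32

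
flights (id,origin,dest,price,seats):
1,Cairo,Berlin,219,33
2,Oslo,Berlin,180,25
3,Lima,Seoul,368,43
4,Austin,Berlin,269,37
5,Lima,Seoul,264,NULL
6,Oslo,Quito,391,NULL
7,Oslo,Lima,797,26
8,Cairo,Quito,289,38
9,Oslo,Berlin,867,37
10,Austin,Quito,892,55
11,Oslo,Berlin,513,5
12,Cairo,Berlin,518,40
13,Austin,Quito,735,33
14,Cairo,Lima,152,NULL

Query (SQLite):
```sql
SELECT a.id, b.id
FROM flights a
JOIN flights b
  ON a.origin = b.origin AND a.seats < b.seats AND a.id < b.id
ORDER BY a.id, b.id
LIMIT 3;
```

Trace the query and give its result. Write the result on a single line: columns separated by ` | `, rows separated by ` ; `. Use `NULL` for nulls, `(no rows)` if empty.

1 | 8 ; 1 | 12 ; 2 | 7

Pairs (a,b) with same origin, a.seats < b.seats, a.id < b.id.
origin groups: Austin:{4,10,13} Cairo:{1,8,12,14} Lima:{3,5} Oslo:{2,6,7,9,11}
Ordered by (a.id, b.id); first 3.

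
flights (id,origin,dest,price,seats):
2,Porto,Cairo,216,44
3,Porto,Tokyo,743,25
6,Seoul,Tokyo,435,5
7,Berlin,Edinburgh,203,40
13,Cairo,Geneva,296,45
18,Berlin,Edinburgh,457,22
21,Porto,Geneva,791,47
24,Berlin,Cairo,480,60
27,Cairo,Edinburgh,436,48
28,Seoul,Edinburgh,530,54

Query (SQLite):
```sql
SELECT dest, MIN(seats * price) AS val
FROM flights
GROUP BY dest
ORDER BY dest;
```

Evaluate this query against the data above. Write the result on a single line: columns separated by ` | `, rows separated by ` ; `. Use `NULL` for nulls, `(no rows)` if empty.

For each row compute seats * price.
Group by dest; take MIN of the expression per group.
  Cairo: ids {2, 24} → MIN(seats * price)=9504
  Edinburgh: ids {7, 18, 27, 28} → MIN(seats * price)=8120
  Geneva: ids {13, 21} → MIN(seats * price)=13320
  Tokyo: ids {3, 6} → MIN(seats * price)=2175

Cairo | 9504 ; Edinburgh | 8120 ; Geneva | 13320 ; Tokyo | 2175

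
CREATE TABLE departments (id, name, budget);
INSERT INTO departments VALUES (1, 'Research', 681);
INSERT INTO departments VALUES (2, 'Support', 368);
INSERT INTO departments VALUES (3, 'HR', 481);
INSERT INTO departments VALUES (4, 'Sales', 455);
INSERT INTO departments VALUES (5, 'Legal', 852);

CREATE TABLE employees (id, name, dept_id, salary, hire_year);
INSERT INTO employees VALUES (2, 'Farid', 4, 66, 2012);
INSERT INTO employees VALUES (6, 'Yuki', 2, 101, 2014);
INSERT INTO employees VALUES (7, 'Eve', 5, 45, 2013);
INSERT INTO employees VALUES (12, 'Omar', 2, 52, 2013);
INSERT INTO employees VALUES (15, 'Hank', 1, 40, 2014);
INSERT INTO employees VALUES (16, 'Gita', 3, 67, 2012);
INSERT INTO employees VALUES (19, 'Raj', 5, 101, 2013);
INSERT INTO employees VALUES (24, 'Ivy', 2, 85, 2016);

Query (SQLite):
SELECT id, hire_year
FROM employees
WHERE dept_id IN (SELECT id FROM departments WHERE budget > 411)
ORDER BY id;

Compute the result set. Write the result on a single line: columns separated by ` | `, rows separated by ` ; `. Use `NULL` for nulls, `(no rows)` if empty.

Inner query: departments.id where budget > 411.
Outer: keep employees rows whose dept_id is in that set.
Inner query → {1, 3, 4, 5}

2 | 2012 ; 7 | 2013 ; 15 | 2014 ; 16 | 2012 ; 19 | 2013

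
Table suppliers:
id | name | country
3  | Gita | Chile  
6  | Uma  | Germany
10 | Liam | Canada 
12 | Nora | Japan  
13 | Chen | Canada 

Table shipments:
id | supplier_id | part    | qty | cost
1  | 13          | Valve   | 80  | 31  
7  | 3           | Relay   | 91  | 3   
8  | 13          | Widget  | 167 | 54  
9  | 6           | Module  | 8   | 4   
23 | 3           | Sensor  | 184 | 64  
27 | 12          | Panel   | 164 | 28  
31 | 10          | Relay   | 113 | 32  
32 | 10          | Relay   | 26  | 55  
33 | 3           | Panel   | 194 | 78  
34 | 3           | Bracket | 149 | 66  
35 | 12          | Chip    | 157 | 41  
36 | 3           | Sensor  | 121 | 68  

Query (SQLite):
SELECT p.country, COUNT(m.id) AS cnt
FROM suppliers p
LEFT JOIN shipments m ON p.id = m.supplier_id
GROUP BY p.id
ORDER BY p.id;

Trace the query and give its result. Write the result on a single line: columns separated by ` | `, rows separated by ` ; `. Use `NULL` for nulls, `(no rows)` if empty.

Chile | 5 ; Germany | 1 ; Canada | 2 ; Japan | 2 ; Canada | 2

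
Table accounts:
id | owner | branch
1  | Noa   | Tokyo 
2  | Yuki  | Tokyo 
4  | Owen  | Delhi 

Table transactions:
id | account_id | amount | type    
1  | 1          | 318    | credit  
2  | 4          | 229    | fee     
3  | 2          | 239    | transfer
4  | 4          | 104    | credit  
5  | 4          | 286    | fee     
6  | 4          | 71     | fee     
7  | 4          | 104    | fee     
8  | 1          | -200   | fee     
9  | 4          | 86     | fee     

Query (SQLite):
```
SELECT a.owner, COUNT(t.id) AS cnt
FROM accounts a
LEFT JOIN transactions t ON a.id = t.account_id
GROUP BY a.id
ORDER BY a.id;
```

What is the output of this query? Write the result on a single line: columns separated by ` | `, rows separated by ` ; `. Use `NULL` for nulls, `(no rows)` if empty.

Noa | 2 ; Yuki | 1 ; Owen | 6

LEFT JOIN keeps every accounts row; unmatched ones get NULL for transactions columns.
Group by accounts.id and compute COUNT(t.id). COUNT(col) of an all-NULL group is 0.
  1: ids {1, 8} → COUNT(t.id)=2
  2: ids {3} → COUNT(t.id)=1
  4: ids {2, 4, 5, 6, 7, 9} → COUNT(t.id)=6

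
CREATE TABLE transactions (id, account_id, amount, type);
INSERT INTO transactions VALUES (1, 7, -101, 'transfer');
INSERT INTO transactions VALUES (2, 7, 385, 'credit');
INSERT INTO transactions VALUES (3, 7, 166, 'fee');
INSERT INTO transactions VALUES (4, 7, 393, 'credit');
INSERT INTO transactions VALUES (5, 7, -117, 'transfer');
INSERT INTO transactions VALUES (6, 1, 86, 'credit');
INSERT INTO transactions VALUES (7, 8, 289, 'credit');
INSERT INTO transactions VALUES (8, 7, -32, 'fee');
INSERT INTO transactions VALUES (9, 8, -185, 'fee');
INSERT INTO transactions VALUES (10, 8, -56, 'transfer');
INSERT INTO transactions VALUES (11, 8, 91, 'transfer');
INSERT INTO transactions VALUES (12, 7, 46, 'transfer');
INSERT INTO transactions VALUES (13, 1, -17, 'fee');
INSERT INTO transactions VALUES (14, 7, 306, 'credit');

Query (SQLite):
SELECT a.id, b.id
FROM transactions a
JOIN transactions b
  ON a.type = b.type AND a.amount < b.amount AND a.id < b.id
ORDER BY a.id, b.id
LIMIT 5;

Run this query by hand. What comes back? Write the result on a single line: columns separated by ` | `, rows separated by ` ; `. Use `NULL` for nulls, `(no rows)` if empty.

Pairs (a,b) with same type, a.amount < b.amount, a.id < b.id.
type groups: credit:{2,4,6,7,14} fee:{3,8,9,13} transfer:{1,5,10,11,12}
Ordered by (a.id, b.id); first 5.

1 | 10 ; 1 | 11 ; 1 | 12 ; 2 | 4 ; 5 | 10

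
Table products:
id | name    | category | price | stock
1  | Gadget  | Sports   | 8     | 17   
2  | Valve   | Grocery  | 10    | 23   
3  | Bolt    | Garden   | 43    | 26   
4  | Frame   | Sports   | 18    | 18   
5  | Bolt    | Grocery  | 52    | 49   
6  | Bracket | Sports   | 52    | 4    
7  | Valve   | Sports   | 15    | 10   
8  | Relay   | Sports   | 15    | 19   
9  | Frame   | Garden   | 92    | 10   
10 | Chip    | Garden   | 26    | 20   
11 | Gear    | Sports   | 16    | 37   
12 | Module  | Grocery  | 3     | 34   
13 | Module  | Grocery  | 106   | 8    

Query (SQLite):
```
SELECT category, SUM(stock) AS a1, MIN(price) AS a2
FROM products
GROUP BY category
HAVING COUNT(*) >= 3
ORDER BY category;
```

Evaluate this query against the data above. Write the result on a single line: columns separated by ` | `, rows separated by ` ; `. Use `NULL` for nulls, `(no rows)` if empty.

Group products by category.
Per group compute: SUM(stock), MIN(price).
HAVING: drop groups with fewer than 3 rows.
  Garden: ids {3, 9, 10} → SUM(stock)=56, MIN(price)=26
  Grocery: ids {2, 5, 12, 13} → SUM(stock)=114, MIN(price)=3
  Sports: ids {1, 4, 6, 7, 8, 11} → SUM(stock)=105, MIN(price)=8

Garden | 56 | 26 ; Grocery | 114 | 3 ; Sports | 105 | 8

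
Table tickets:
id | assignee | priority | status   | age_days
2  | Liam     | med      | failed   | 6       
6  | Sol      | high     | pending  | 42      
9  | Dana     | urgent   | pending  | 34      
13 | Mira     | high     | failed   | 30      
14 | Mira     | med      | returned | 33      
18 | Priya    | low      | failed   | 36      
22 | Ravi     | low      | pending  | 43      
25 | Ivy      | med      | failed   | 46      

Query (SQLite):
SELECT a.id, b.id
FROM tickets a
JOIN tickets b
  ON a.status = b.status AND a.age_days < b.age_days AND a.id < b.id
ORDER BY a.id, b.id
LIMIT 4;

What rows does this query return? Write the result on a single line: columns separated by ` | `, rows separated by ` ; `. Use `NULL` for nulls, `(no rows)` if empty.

Pairs (a,b) with same status, a.age_days < b.age_days, a.id < b.id.
status groups: failed:{2,13,18,25} pending:{6,9,22} returned:{14}
Ordered by (a.id, b.id); first 4.

2 | 13 ; 2 | 18 ; 2 | 25 ; 6 | 22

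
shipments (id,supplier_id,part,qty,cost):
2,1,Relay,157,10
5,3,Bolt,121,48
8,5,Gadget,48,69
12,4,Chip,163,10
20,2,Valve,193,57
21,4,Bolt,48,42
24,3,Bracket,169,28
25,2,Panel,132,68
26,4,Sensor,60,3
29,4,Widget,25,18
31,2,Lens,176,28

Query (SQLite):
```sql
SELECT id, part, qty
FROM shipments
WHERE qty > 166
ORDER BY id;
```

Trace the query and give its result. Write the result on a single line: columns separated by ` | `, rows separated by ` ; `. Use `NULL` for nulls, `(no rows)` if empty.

20 | Valve | 193 ; 24 | Bracket | 169 ; 31 | Lens | 176

qty > 166: ids {20, 24, 31}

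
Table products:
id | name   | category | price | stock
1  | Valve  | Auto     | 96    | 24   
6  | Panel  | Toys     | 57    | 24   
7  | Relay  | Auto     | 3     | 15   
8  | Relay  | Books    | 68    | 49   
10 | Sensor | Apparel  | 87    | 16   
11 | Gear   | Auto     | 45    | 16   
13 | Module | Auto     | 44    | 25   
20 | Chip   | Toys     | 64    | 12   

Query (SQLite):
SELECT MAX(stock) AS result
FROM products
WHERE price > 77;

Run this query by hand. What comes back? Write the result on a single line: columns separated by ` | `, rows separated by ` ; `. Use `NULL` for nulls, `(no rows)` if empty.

Rows where price > 77 → stock values: [24, 16].
MAX of non-NULL values = 24.

24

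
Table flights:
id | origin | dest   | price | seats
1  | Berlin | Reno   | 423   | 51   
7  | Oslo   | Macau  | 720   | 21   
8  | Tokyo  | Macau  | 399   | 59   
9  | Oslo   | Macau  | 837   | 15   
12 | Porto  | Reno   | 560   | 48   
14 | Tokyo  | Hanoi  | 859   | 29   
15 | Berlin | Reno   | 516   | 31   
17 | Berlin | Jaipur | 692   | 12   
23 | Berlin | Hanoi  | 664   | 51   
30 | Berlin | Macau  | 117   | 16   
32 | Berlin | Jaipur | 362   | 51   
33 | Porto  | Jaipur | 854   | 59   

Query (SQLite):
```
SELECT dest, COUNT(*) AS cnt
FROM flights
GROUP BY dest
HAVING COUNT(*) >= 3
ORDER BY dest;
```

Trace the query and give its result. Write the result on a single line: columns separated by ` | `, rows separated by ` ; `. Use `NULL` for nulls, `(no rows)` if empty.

Jaipur | 3 ; Macau | 4 ; Reno | 3

Partition flights by dest; compute COUNT(*) within each group.
HAVING: keep groups with count ≥ 3.
  Hanoi: ids {14, 23} → COUNT(*)=2
  Jaipur: ids {17, 32, 33} → COUNT(*)=3
  Macau: ids {7, 8, 9, 30} → COUNT(*)=4
  Reno: ids {1, 12, 15} → COUNT(*)=3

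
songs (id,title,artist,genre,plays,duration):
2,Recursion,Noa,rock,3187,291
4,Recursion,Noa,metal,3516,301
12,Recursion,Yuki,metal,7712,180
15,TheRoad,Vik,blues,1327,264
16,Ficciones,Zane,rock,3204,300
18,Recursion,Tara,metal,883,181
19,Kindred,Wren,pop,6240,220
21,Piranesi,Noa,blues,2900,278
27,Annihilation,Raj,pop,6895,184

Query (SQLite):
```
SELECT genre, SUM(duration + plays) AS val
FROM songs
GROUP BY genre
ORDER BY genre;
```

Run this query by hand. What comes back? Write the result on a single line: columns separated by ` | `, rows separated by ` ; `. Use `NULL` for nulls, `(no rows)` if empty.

blues | 4769 ; metal | 12773 ; pop | 13539 ; rock | 6982

For each row compute duration + plays.
Group by genre; take SUM of the expression per group.
  blues: ids {15, 21} → SUM(duration + plays)=4769
  metal: ids {4, 12, 18} → SUM(duration + plays)=12773
  pop: ids {19, 27} → SUM(duration + plays)=13539
  rock: ids {2, 16} → SUM(duration + plays)=6982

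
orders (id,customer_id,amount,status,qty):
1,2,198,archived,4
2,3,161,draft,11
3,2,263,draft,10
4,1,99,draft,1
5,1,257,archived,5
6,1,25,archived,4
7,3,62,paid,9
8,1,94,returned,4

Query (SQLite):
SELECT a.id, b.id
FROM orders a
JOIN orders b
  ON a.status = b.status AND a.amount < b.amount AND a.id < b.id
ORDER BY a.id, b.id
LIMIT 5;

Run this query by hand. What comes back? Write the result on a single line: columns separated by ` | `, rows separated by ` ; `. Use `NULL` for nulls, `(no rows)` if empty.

Pairs (a,b) with same status, a.amount < b.amount, a.id < b.id.
status groups: archived:{1,5,6} draft:{2,3,4} paid:{7} returned:{8}
Ordered by (a.id, b.id); first 5.

1 | 5 ; 2 | 3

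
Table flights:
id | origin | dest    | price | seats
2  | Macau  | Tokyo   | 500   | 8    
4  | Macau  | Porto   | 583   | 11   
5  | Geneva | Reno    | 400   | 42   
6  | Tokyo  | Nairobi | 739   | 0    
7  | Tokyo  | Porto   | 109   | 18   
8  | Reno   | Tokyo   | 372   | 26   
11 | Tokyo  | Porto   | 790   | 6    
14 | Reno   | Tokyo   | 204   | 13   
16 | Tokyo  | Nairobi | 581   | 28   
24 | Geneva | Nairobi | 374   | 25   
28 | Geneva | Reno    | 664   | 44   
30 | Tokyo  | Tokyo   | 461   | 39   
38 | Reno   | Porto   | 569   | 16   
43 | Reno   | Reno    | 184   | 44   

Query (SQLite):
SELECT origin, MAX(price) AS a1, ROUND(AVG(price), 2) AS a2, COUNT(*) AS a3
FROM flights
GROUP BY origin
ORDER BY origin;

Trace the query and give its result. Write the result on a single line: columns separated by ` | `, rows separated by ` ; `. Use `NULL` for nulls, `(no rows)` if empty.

Geneva | 664 | 479.33 | 3 ; Macau | 583 | 541.5 | 2 ; Reno | 569 | 332.25 | 4 ; Tokyo | 790 | 536 | 5

Group flights by origin.
Per group compute: MAX(price), ROUND(AVG(price), 2), COUNT(*).
  Geneva: ids {5, 24, 28} → MAX(price)=664, ROUND(AVG(price), 2)=479.33, COUNT(*)=3
  Macau: ids {2, 4} → MAX(price)=583, ROUND(AVG(price), 2)=541.5, COUNT(*)=2
  Reno: ids {8, 14, 38, 43} → MAX(price)=569, ROUND(AVG(price), 2)=332.25, COUNT(*)=4
  Tokyo: ids {6, 7, 11, 16, 30} → MAX(price)=790, ROUND(AVG(price), 2)=536, COUNT(*)=5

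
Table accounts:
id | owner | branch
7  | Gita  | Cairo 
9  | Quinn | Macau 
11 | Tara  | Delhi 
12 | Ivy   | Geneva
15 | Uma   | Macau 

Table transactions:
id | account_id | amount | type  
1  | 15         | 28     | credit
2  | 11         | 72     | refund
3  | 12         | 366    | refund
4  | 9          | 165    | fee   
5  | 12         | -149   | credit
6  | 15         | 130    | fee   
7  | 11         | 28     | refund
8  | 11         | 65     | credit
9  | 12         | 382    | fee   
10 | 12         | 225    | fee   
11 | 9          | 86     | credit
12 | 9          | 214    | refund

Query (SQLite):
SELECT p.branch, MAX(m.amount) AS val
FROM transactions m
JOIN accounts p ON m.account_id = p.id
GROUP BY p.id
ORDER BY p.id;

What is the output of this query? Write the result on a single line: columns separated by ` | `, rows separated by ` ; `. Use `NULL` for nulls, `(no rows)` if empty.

Macau | 214 ; Delhi | 72 ; Geneva | 382 ; Macau | 130

Join each transactions row to its accounts via account_id.
Group joined rows by accounts.id; compute MAX(m.amount) per group.
  9: ids {4, 11, 12} → MAX(m.amount)=214
  11: ids {2, 7, 8} → MAX(m.amount)=72
  12: ids {3, 5, 9, 10} → MAX(m.amount)=382
  15: ids {1, 6} → MAX(m.amount)=130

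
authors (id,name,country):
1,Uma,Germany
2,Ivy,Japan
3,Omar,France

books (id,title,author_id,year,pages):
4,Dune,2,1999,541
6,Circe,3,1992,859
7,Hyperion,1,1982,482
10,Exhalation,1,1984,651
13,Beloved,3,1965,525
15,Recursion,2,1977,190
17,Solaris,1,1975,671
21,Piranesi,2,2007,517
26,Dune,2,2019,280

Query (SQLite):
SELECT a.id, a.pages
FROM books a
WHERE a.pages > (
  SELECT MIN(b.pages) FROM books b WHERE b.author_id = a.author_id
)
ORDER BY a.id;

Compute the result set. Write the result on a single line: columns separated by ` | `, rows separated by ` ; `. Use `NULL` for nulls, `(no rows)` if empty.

For each books row a, compute MIN(pages) over rows sharing a.author_id.
Keep row a if a.pages > that per-group MIN.
  author_id=1: MIN(pages) = 482
  author_id=2: MIN(pages) = 190
  author_id=3: MIN(pages) = 525

4 | 541 ; 6 | 859 ; 10 | 651 ; 17 | 671 ; 21 | 517 ; 26 | 280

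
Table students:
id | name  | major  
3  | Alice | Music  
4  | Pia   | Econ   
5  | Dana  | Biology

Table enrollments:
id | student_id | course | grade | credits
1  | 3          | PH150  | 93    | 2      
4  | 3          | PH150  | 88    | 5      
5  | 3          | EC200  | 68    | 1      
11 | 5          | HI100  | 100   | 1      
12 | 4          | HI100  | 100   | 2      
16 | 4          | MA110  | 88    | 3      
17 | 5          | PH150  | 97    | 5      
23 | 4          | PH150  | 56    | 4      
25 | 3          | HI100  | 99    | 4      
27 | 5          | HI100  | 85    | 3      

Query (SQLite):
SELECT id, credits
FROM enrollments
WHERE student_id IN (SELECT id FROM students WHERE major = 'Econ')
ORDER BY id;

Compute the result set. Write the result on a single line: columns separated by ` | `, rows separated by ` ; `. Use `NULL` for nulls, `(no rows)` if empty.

12 | 2 ; 16 | 3 ; 23 | 4

Inner query: students.id where major = 'Econ'.
Outer: keep enrollments rows whose student_id is in that set.
Inner query → {4}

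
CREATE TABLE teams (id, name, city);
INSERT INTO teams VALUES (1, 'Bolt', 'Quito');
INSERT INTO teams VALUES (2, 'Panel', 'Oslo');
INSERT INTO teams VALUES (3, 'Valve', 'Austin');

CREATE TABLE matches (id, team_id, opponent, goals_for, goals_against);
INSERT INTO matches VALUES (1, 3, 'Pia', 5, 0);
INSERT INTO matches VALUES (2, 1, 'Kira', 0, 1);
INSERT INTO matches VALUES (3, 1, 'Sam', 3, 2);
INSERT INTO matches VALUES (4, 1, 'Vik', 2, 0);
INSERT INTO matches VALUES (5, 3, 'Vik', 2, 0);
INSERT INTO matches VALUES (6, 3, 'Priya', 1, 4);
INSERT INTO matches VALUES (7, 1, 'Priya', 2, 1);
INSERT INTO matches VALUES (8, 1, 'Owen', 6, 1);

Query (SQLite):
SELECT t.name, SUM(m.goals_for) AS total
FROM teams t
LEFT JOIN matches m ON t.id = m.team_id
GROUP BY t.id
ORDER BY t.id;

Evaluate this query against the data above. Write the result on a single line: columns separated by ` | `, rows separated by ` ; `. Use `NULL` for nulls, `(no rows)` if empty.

LEFT JOIN keeps every teams row; unmatched ones get NULL for matches columns.
Group by teams.id and compute SUM(m.goals_for). SUM over an all-NULL group is NULL.
  1: ids {2, 3, 4, 7, 8} → SUM(m.goals_for)=13
  2: ids {—} → SUM(m.goals_for)=NULL
  3: ids {1, 5, 6} → SUM(m.goals_for)=8

Bolt | 13 ; Panel | NULL ; Valve | 8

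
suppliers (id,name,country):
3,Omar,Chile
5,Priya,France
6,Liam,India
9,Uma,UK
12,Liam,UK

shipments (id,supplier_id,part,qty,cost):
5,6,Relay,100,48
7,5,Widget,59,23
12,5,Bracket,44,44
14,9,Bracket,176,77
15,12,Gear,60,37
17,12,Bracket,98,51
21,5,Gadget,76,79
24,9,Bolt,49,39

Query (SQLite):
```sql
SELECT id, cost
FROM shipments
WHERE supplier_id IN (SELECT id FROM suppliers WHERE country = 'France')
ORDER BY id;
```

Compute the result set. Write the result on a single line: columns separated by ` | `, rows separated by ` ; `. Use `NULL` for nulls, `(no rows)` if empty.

7 | 23 ; 12 | 44 ; 21 | 79

Inner query: suppliers.id where country = 'France'.
Outer: keep shipments rows whose supplier_id is in that set.
Inner query → {5}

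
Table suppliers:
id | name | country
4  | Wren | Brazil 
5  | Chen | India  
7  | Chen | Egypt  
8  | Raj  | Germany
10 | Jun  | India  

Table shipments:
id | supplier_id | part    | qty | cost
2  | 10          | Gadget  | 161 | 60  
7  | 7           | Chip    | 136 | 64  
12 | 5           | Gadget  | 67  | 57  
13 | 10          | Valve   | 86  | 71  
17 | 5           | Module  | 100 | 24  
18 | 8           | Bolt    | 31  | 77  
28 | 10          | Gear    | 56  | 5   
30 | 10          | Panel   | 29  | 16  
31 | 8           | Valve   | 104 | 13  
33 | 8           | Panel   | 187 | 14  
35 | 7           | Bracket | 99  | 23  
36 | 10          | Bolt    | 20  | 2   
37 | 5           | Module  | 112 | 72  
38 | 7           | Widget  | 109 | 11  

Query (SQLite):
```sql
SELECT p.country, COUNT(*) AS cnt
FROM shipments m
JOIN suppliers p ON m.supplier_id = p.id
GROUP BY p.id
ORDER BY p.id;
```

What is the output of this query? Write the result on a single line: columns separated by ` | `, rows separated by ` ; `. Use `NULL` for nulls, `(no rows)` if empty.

Join each shipments row to its suppliers via supplier_id.
Group joined rows by suppliers.id; compute COUNT(*) per group.
  5: ids {12, 17, 37} → COUNT(*)=3
  7: ids {7, 35, 38} → COUNT(*)=3
  8: ids {18, 31, 33} → COUNT(*)=3
  10: ids {2, 13, 28, 30, 36} → COUNT(*)=5

India | 3 ; Egypt | 3 ; Germany | 3 ; India | 5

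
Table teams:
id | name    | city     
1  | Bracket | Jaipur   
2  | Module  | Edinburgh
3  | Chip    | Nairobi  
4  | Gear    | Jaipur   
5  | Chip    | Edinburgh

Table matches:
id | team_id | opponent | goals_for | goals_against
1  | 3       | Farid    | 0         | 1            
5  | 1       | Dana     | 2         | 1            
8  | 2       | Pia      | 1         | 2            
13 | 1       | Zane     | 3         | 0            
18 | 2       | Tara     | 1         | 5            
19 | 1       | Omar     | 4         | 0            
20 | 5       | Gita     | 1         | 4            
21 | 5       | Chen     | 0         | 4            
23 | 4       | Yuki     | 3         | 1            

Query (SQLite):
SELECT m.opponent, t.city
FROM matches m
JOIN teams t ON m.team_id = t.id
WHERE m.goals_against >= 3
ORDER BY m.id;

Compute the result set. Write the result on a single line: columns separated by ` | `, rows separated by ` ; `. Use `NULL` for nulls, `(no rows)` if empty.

Each matches row matches the teams row where team_id = teams.id.
Then keep rows with m.goals_against >= 3.

Tara | Edinburgh ; Gita | Edinburgh ; Chen | Edinburgh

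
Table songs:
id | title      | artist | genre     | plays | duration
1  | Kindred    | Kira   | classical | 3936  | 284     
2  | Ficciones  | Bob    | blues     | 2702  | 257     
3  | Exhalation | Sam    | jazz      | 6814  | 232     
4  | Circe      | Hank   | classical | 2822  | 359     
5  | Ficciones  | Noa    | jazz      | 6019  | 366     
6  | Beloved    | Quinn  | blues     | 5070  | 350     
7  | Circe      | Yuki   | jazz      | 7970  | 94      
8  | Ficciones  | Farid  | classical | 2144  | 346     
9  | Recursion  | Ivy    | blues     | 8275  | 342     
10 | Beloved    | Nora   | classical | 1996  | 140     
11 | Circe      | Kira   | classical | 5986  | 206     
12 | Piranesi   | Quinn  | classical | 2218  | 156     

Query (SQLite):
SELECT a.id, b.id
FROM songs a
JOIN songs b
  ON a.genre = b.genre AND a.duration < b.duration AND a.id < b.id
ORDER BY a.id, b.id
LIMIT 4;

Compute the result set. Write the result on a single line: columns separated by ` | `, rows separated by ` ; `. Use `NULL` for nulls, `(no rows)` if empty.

Pairs (a,b) with same genre, a.duration < b.duration, a.id < b.id.
genre groups: blues:{2,6,9} classical:{1,4,8,10,11,12} jazz:{3,5,7}
Ordered by (a.id, b.id); first 4.

1 | 4 ; 1 | 8 ; 2 | 6 ; 2 | 9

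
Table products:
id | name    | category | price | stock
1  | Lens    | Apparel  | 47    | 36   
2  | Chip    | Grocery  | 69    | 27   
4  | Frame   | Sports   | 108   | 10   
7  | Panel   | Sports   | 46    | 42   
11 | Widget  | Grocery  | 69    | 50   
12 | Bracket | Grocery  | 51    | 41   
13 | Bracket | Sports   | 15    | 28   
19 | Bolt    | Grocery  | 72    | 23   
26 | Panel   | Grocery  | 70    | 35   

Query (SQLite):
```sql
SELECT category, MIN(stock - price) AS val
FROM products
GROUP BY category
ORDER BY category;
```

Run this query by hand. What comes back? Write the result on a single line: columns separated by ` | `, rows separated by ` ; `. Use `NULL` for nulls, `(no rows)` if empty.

For each row compute stock - price.
Group by category; take MIN of the expression per group.
  Apparel: ids {1} → MIN(stock - price)=-11
  Grocery: ids {2, 11, 12, 19, 26} → MIN(stock - price)=-49
  Sports: ids {4, 7, 13} → MIN(stock - price)=-98

Apparel | -11 ; Grocery | -49 ; Sports | -98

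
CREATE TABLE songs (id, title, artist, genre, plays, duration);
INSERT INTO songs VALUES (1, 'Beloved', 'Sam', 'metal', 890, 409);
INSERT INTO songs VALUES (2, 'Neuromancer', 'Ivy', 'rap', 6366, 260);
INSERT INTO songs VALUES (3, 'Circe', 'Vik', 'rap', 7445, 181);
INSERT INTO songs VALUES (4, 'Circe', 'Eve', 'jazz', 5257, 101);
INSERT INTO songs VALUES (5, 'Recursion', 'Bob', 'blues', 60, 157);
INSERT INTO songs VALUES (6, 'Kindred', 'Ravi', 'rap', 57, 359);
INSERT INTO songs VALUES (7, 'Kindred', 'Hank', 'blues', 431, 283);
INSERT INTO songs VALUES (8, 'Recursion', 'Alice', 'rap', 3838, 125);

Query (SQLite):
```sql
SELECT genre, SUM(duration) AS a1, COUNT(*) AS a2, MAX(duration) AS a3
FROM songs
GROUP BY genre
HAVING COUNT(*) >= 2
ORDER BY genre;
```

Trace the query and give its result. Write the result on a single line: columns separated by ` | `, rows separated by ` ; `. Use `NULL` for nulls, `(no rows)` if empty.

blues | 440 | 2 | 283 ; rap | 925 | 4 | 359

Group songs by genre.
Per group compute: SUM(duration), COUNT(*), MAX(duration).
HAVING: drop groups with fewer than 2 rows.
  blues: ids {5, 7} → SUM(duration)=440, COUNT(*)=2, MAX(duration)=283
  jazz: ids {4} → SUM(duration)=101, COUNT(*)=1, MAX(duration)=101
  metal: ids {1} → SUM(duration)=409, COUNT(*)=1, MAX(duration)=409
  rap: ids {2, 3, 6, 8} → SUM(duration)=925, COUNT(*)=4, MAX(duration)=359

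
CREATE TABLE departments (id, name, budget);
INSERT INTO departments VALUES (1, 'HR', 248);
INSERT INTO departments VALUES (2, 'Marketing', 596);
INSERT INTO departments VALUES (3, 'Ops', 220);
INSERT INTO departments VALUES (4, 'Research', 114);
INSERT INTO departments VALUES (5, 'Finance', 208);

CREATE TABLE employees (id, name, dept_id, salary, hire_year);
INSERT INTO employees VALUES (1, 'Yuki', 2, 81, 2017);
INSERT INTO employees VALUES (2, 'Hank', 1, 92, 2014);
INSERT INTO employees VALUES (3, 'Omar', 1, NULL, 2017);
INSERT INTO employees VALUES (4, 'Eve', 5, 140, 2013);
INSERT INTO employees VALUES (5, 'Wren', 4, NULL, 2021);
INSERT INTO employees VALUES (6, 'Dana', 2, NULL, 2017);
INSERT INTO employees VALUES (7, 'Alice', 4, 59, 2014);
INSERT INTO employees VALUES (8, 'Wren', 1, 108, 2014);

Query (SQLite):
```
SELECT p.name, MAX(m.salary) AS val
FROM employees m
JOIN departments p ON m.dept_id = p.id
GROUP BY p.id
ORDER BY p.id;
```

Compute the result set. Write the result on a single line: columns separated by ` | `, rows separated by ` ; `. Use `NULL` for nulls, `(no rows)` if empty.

Join each employees row to its departments via dept_id.
Group joined rows by departments.id; compute MAX(m.salary) per group.
  1: ids {2, 3, 8} → MAX(m.salary)=108
  2: ids {1, 6} → MAX(m.salary)=81
  4: ids {5, 7} → MAX(m.salary)=59
  5: ids {4} → MAX(m.salary)=140

HR | 108 ; Marketing | 81 ; Research | 59 ; Finance | 140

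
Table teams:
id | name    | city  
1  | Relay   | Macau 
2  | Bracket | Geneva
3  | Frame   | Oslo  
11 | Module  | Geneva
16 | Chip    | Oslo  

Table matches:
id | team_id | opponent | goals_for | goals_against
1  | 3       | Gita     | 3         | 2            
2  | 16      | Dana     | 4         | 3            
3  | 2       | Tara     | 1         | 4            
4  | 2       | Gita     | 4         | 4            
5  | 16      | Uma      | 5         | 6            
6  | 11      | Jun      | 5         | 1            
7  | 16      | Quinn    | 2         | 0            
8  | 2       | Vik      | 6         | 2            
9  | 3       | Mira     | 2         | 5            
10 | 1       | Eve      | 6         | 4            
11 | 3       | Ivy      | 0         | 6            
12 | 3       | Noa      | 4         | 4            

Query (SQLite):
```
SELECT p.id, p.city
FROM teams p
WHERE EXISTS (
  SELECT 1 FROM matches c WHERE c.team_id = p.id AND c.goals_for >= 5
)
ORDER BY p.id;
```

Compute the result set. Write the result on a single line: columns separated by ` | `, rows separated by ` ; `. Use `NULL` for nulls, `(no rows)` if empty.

1 | Macau ; 2 | Geneva ; 11 | Geneva ; 16 | Oslo

For each teams row, check whether any matches with matching team_id has goals_for >= 5.
Keep rows where that is true.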